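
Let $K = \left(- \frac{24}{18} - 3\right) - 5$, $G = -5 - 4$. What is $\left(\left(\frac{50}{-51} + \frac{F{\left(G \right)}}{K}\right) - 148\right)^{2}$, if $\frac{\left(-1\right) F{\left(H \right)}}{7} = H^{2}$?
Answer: $\frac{323964001}{41616} \approx 7784.6$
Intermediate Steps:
$G = -9$
$K = - \frac{28}{3}$ ($K = \left(\left(-24\right) \frac{1}{18} - 3\right) - 5 = \left(- \frac{4}{3} - 3\right) - 5 = - \frac{13}{3} - 5 = - \frac{28}{3} \approx -9.3333$)
$F{\left(H \right)} = - 7 H^{2}$
$\left(\left(\frac{50}{-51} + \frac{F{\left(G \right)}}{K}\right) - 148\right)^{2} = \left(\left(\frac{50}{-51} + \frac{\left(-7\right) \left(-9\right)^{2}}{- \frac{28}{3}}\right) - 148\right)^{2} = \left(\left(50 \left(- \frac{1}{51}\right) + \left(-7\right) 81 \left(- \frac{3}{28}\right)\right) - 148\right)^{2} = \left(\left(- \frac{50}{51} - - \frac{243}{4}\right) - 148\right)^{2} = \left(\left(- \frac{50}{51} + \frac{243}{4}\right) - 148\right)^{2} = \left(\frac{12193}{204} - 148\right)^{2} = \left(- \frac{17999}{204}\right)^{2} = \frac{323964001}{41616}$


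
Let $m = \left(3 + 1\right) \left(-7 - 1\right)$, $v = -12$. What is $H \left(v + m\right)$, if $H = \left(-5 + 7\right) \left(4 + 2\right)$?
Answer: $-528$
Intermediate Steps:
$H = 12$ ($H = 2 \cdot 6 = 12$)
$m = -32$ ($m = 4 \left(-8\right) = -32$)
$H \left(v + m\right) = 12 \left(-12 - 32\right) = 12 \left(-44\right) = -528$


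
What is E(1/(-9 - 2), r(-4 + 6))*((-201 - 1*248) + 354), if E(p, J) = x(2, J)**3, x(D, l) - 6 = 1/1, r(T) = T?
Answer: -32585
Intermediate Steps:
x(D, l) = 7 (x(D, l) = 6 + 1/1 = 6 + 1 = 7)
E(p, J) = 343 (E(p, J) = 7**3 = 343)
E(1/(-9 - 2), r(-4 + 6))*((-201 - 1*248) + 354) = 343*((-201 - 1*248) + 354) = 343*((-201 - 248) + 354) = 343*(-449 + 354) = 343*(-95) = -32585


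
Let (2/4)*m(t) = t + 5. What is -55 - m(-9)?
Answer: -47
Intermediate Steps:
m(t) = 10 + 2*t (m(t) = 2*(t + 5) = 2*(5 + t) = 10 + 2*t)
-55 - m(-9) = -55 - (10 + 2*(-9)) = -55 - (10 - 18) = -55 - 1*(-8) = -55 + 8 = -47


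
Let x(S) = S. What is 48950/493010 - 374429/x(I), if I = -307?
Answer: 18461226894/15135407 ≈ 1219.7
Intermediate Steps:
48950/493010 - 374429/x(I) = 48950/493010 - 374429/(-307) = 48950*(1/493010) - 374429*(-1/307) = 4895/49301 + 374429/307 = 18461226894/15135407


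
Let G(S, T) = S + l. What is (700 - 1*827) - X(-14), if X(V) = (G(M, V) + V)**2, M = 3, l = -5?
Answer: -383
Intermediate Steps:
G(S, T) = -5 + S (G(S, T) = S - 5 = -5 + S)
X(V) = (-2 + V)**2 (X(V) = ((-5 + 3) + V)**2 = (-2 + V)**2)
(700 - 1*827) - X(-14) = (700 - 1*827) - (-2 - 14)**2 = (700 - 827) - 1*(-16)**2 = -127 - 1*256 = -127 - 256 = -383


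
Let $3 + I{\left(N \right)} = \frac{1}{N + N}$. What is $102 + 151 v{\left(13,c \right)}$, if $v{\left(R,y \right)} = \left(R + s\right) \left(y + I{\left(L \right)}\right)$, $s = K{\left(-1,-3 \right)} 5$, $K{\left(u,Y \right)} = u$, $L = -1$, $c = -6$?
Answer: $-11374$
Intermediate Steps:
$I{\left(N \right)} = -3 + \frac{1}{2 N}$ ($I{\left(N \right)} = -3 + \frac{1}{N + N} = -3 + \frac{1}{2 N}$)
$s = -5$ ($s = \left(-1\right) 5 = -5$)
$v{\left(R,y \right)} = \left(-5 + R\right) \left(- \frac{7}{2} + y\right)$ ($v{\left(R,y \right)} = \left(R - 5\right) \left(y - \left(3 - \frac{1}{2 \left(-1\right)}\right)\right) = \left(-5 + R\right) \left(y + \left(-3 + \frac{1}{2} \left(-1\right)\right)\right) = \left(-5 + R\right) \left(y - \frac{7}{2}\right) = \left(-5 + R\right) \left(- \frac{7}{2} + y\right)$)
$102 + 151 v{\left(13,c \right)} = 102 + 151 \left(\frac{35}{2} - -30 - \frac{91}{2} + 13 \left(-6\right)\right) = 102 + 151 \left(\frac{35}{2} + 30 - \frac{91}{2} - 78\right) = 102 + 151 \left(-76\right) = 102 - 11476 = -11374$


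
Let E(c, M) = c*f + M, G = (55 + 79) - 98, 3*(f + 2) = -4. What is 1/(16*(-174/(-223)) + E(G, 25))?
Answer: -223/18401 ≈ -0.012119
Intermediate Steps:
f = -10/3 (f = -2 + (⅓)*(-4) = -2 - 4/3 = -10/3 ≈ -3.3333)
G = 36 (G = 134 - 98 = 36)
E(c, M) = M - 10*c/3 (E(c, M) = c*(-10/3) + M = -10*c/3 + M = M - 10*c/3)
1/(16*(-174/(-223)) + E(G, 25)) = 1/(16*(-174/(-223)) + (25 - 10/3*36)) = 1/(16*(-174*(-1/223)) + (25 - 120)) = 1/(16*(174/223) - 95) = 1/(2784/223 - 95) = 1/(-18401/223) = -223/18401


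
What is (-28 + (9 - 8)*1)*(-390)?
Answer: 10530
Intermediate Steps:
(-28 + (9 - 8)*1)*(-390) = (-28 + 1*1)*(-390) = (-28 + 1)*(-390) = -27*(-390) = 10530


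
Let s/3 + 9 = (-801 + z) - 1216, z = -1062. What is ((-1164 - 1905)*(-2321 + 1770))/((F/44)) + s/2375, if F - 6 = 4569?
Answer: 2355588036/144875 ≈ 16259.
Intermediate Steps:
s = -9264 (s = -27 + 3*((-801 - 1062) - 1216) = -27 + 3*(-1863 - 1216) = -27 + 3*(-3079) = -27 - 9237 = -9264)
F = 4575 (F = 6 + 4569 = 4575)
((-1164 - 1905)*(-2321 + 1770))/((F/44)) + s/2375 = ((-1164 - 1905)*(-2321 + 1770))/((4575/44)) - 9264/2375 = (-3069*(-551))/((4575*(1/44))) - 9264*1/2375 = 1691019/(4575/44) - 9264/2375 = 1691019*(44/4575) - 9264/2375 = 24801612/1525 - 9264/2375 = 2355588036/144875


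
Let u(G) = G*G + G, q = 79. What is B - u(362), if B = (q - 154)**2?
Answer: -125781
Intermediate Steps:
u(G) = G + G**2 (u(G) = G**2 + G = G + G**2)
B = 5625 (B = (79 - 154)**2 = (-75)**2 = 5625)
B - u(362) = 5625 - 362*(1 + 362) = 5625 - 362*363 = 5625 - 1*131406 = 5625 - 131406 = -125781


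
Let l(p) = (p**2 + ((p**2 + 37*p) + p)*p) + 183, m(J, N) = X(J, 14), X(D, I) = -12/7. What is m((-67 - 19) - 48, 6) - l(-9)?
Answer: -18303/7 ≈ -2614.7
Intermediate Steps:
X(D, I) = -12/7 (X(D, I) = -12*1/7 = -12/7)
m(J, N) = -12/7
l(p) = 183 + p**2 + p*(p**2 + 38*p) (l(p) = (p**2 + (p**2 + 38*p)*p) + 183 = (p**2 + p*(p**2 + 38*p)) + 183 = 183 + p**2 + p*(p**2 + 38*p))
m((-67 - 19) - 48, 6) - l(-9) = -12/7 - (183 + (-9)**3 + 39*(-9)**2) = -12/7 - (183 - 729 + 39*81) = -12/7 - (183 - 729 + 3159) = -12/7 - 1*2613 = -12/7 - 2613 = -18303/7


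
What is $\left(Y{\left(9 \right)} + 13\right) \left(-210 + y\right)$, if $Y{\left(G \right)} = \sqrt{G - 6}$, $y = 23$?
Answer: $-2431 - 187 \sqrt{3} \approx -2754.9$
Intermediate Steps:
$Y{\left(G \right)} = \sqrt{-6 + G}$
$\left(Y{\left(9 \right)} + 13\right) \left(-210 + y\right) = \left(\sqrt{-6 + 9} + 13\right) \left(-210 + 23\right) = \left(\sqrt{3} + 13\right) \left(-187\right) = \left(13 + \sqrt{3}\right) \left(-187\right) = -2431 - 187 \sqrt{3}$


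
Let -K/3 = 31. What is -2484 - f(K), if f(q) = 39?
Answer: -2523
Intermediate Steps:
K = -93 (K = -3*31 = -93)
-2484 - f(K) = -2484 - 1*39 = -2484 - 39 = -2523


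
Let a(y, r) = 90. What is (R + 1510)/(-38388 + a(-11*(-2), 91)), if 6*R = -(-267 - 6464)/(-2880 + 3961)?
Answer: -9800591/248400828 ≈ -0.039455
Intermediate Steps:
R = 6731/6486 (R = (-(-267 - 6464)/(-2880 + 3961))/6 = (-(-6731)/1081)/6 = (-1*(-6731/1081))/6 = (1/6)*(6731/1081) = 6731/6486 ≈ 1.0378)
(R + 1510)/(-38388 + a(-11*(-2), 91)) = (6731/6486 + 1510)/(-38388 + 90) = (9800591/6486)/(-38298) = (9800591/6486)*(-1/38298) = -9800591/248400828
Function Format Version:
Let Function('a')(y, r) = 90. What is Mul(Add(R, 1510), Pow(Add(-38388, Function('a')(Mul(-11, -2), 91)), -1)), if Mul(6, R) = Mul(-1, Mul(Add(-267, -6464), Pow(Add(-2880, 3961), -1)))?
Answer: Rational(-9800591, 248400828) ≈ -0.039455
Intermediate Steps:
R = Rational(6731, 6486) (R = Mul(Rational(1, 6), Mul(-1, Mul(Add(-267, -6464), Pow(Add(-2880, 3961), -1)))) = Mul(Rational(1, 6), Mul(-1, Mul(-6731, Pow(1081, -1)))) = Mul(Rational(1, 6), Mul(-1, Mul(-6731, Rational(1, 1081)))) = Mul(Rational(1, 6), Mul(-1, Rational(-6731, 1081))) = Mul(Rational(1, 6), Rational(6731, 1081)) = Rational(6731, 6486) ≈ 1.0378)
Mul(Add(R, 1510), Pow(Add(-38388, Function('a')(Mul(-11, -2), 91)), -1)) = Mul(Add(Rational(6731, 6486), 1510), Pow(Add(-38388, 90), -1)) = Mul(Rational(9800591, 6486), Pow(-38298, -1)) = Mul(Rational(9800591, 6486), Rational(-1, 38298)) = Rational(-9800591, 248400828)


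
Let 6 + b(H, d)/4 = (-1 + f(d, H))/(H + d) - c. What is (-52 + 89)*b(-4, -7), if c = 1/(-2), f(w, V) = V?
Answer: -8214/11 ≈ -746.73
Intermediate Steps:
c = -1/2 ≈ -0.50000
b(H, d) = -22 + 4*(-1 + H)/(H + d) (b(H, d) = -24 + 4*((-1 + H)/(H + d) - 1*(-1/2)) = -24 + 4*((-1 + H)/(H + d) + 1/2) = -24 + 4*(1/2 + (-1 + H)/(H + d)) = -24 + (2 + 4*(-1 + H)/(H + d)) = -22 + 4*(-1 + H)/(H + d))
(-52 + 89)*b(-4, -7) = (-52 + 89)*(2*(-2 - 11*(-7) - 9*(-4))/(-4 - 7)) = 37*(2*(-2 + 77 + 36)/(-11)) = 37*(2*(-1/11)*111) = 37*(-222/11) = -8214/11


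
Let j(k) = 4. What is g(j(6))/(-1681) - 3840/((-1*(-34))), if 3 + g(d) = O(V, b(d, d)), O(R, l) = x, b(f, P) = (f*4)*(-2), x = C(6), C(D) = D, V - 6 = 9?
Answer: -3227571/28577 ≈ -112.94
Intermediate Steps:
V = 15 (V = 6 + 9 = 15)
x = 6
b(f, P) = -8*f (b(f, P) = (4*f)*(-2) = -8*f)
O(R, l) = 6
g(d) = 3 (g(d) = -3 + 6 = 3)
g(j(6))/(-1681) - 3840/((-1*(-34))) = 3/(-1681) - 3840/((-1*(-34))) = 3*(-1/1681) - 3840/34 = -3/1681 - 3840*1/34 = -3/1681 - 1920/17 = -3227571/28577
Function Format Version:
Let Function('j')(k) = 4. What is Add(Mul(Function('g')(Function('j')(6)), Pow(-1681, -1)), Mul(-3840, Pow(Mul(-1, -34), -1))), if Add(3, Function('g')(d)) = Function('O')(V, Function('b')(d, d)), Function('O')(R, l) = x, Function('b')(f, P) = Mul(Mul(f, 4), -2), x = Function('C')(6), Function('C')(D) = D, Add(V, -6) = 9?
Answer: Rational(-3227571, 28577) ≈ -112.94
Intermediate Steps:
V = 15 (V = Add(6, 9) = 15)
x = 6
Function('b')(f, P) = Mul(-8, f) (Function('b')(f, P) = Mul(Mul(4, f), -2) = Mul(-8, f))
Function('O')(R, l) = 6
Function('g')(d) = 3 (Function('g')(d) = Add(-3, 6) = 3)
Add(Mul(Function('g')(Function('j')(6)), Pow(-1681, -1)), Mul(-3840, Pow(Mul(-1, -34), -1))) = Add(Mul(3, Pow(-1681, -1)), Mul(-3840, Pow(Mul(-1, -34), -1))) = Add(Mul(3, Rational(-1, 1681)), Mul(-3840, Pow(34, -1))) = Add(Rational(-3, 1681), Mul(-3840, Rational(1, 34))) = Add(Rational(-3, 1681), Rational(-1920, 17)) = Rational(-3227571, 28577)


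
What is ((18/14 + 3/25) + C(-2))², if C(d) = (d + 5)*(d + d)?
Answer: 3437316/30625 ≈ 112.24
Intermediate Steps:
C(d) = 2*d*(5 + d) (C(d) = (5 + d)*(2*d) = 2*d*(5 + d))
((18/14 + 3/25) + C(-2))² = ((18/14 + 3/25) + 2*(-2)*(5 - 2))² = ((18*(1/14) + 3*(1/25)) + 2*(-2)*3)² = ((9/7 + 3/25) - 12)² = (246/175 - 12)² = (-1854/175)² = 3437316/30625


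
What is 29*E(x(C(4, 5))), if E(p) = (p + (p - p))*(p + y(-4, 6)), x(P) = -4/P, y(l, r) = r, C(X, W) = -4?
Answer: 203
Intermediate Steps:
E(p) = p*(6 + p) (E(p) = (p + (p - p))*(p + 6) = (p + 0)*(6 + p) = p*(6 + p))
29*E(x(C(4, 5))) = 29*((-4/(-4))*(6 - 4/(-4))) = 29*((-4*(-¼))*(6 - 4*(-¼))) = 29*(1*(6 + 1)) = 29*(1*7) = 29*7 = 203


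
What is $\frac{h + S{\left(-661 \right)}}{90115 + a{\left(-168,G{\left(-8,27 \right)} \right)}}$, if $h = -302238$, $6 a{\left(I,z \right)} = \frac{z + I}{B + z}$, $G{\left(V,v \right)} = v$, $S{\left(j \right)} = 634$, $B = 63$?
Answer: $- \frac{54288720}{16220653} \approx -3.3469$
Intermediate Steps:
$a{\left(I,z \right)} = \frac{I + z}{6 \left(63 + z\right)}$ ($a{\left(I,z \right)} = \frac{\left(z + I\right) \frac{1}{63 + z}}{6} = \frac{\left(I + z\right) \frac{1}{63 + z}}{6} = \frac{\frac{1}{63 + z} \left(I + z\right)}{6} = \frac{I + z}{6 \left(63 + z\right)}$)
$\frac{h + S{\left(-661 \right)}}{90115 + a{\left(-168,G{\left(-8,27 \right)} \right)}} = \frac{-302238 + 634}{90115 + \frac{-168 + 27}{6 \left(63 + 27\right)}} = - \frac{301604}{90115 + \frac{1}{6} \cdot \frac{1}{90} \left(-141\right)} = - \frac{301604}{90115 - \frac{47}{180}} = - \frac{301604}{\frac{16220653}{180}} = \left(-301604\right) \frac{180}{16220653} = - \frac{54288720}{16220653}$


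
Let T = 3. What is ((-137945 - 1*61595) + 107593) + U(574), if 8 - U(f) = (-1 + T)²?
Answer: -91943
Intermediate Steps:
U(f) = 4 (U(f) = 8 - (-1 + 3)² = 8 - 1*2² = 8 - 1*4 = 8 - 4 = 4)
((-137945 - 1*61595) + 107593) + U(574) = ((-137945 - 1*61595) + 107593) + 4 = ((-137945 - 61595) + 107593) + 4 = (-199540 + 107593) + 4 = -91947 + 4 = -91943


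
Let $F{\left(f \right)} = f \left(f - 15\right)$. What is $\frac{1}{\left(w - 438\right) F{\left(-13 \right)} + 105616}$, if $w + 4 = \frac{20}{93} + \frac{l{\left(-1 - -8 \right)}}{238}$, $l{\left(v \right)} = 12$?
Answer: $- \frac{1581}{87232256} \approx -1.8124 \cdot 10^{-5}$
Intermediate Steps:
$F{\left(f \right)} = f \left(-15 + f\right)$
$w = - \frac{41330}{11067}$ ($w = -4 + \left(\frac{20}{93} + \frac{12}{238}\right) = -4 + \left(20 \cdot \frac{1}{93} + 12 \cdot \frac{1}{238}\right) = -4 + \left(\frac{20}{93} + \frac{6}{119}\right) = -4 + \frac{2938}{11067} = - \frac{41330}{11067} \approx -3.7345$)
$\frac{1}{\left(w - 438\right) F{\left(-13 \right)} + 105616} = \frac{1}{\left(- \frac{41330}{11067} - 438\right) \left(- 13 \left(-15 - 13\right)\right) + 105616} = \frac{1}{- \frac{4888676 \left(\left(-13\right) \left(-28\right)\right)}{11067} + 105616} = \frac{1}{\left(- \frac{4888676}{11067}\right) 364 + 105616} = \frac{1}{- \frac{254211152}{1581} + 105616} = \frac{1}{- \frac{87232256}{1581}} = - \frac{1581}{87232256}$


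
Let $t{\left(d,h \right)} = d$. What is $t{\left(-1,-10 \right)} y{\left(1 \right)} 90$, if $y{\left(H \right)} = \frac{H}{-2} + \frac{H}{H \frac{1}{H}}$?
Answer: $-45$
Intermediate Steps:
$y{\left(H \right)} = \frac{H}{2}$ ($y{\left(H \right)} = H \left(- \frac{1}{2}\right) + \frac{H}{1} = - \frac{H}{2} + H 1 = - \frac{H}{2} + H = \frac{H}{2}$)
$t{\left(-1,-10 \right)} y{\left(1 \right)} 90 = - \frac{1}{2} \cdot 90 = \left(-1\right) \frac{1}{2} \cdot 90 = \left(- \frac{1}{2}\right) 90 = -45$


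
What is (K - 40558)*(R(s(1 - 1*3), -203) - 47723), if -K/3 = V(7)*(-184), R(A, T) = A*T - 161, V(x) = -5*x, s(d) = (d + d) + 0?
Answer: 2818577216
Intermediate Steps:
s(d) = 2*d (s(d) = 2*d + 0 = 2*d)
R(A, T) = -161 + A*T
K = -19320 (K = -3*(-5*7)*(-184) = -(-105)*(-184) = -3*6440 = -19320)
(K - 40558)*(R(s(1 - 1*3), -203) - 47723) = (-19320 - 40558)*((-161 + (2*(1 - 1*3))*(-203)) - 47723) = -59878*((-161 + (2*(1 - 3))*(-203)) - 47723) = -59878*((-161 + (2*(-2))*(-203)) - 47723) = -59878*((-161 - 4*(-203)) - 47723) = -59878*((-161 + 812) - 47723) = -59878*(651 - 47723) = -59878*(-47072) = 2818577216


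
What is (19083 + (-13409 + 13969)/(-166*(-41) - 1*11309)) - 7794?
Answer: 50833807/4503 ≈ 11289.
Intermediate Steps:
(19083 + (-13409 + 13969)/(-166*(-41) - 1*11309)) - 7794 = (19083 + 560/(6806 - 11309)) - 7794 = (19083 + 560/(-4503)) - 7794 = (19083 + 560*(-1/4503)) - 7794 = (19083 - 560/4503) - 7794 = 85930189/4503 - 7794 = 50833807/4503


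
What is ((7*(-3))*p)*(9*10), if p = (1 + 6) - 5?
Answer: -3780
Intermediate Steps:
p = 2 (p = 7 - 5 = 2)
((7*(-3))*p)*(9*10) = ((7*(-3))*2)*(9*10) = -21*2*90 = -42*90 = -3780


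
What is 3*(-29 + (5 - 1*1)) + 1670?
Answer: 1595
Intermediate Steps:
3*(-29 + (5 - 1*1)) + 1670 = 3*(-29 + (5 - 1)) + 1670 = 3*(-29 + 4) + 1670 = 3*(-25) + 1670 = -75 + 1670 = 1595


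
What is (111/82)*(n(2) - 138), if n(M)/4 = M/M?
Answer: -7437/41 ≈ -181.39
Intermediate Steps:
n(M) = 4 (n(M) = 4*(M/M) = 4*1 = 4)
(111/82)*(n(2) - 138) = (111/82)*(4 - 138) = (111*(1/82))*(-134) = (111/82)*(-134) = -7437/41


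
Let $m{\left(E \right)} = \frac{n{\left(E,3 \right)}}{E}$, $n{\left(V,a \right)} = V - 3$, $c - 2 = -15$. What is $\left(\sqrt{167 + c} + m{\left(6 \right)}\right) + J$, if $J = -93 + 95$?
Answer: $\frac{5}{2} + \sqrt{154} \approx 14.91$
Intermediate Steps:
$J = 2$
$c = -13$ ($c = 2 - 15 = -13$)
$n{\left(V,a \right)} = -3 + V$
$m{\left(E \right)} = \frac{-3 + E}{E}$
$\left(\sqrt{167 + c} + m{\left(6 \right)}\right) + J = \left(\sqrt{167 - 13} + \frac{-3 + 6}{6}\right) + 2 = \left(\sqrt{154} + \frac{1}{6} \cdot 3\right) + 2 = \left(\sqrt{154} + \frac{1}{2}\right) + 2 = \left(\frac{1}{2} + \sqrt{154}\right) + 2 = \frac{5}{2} + \sqrt{154}$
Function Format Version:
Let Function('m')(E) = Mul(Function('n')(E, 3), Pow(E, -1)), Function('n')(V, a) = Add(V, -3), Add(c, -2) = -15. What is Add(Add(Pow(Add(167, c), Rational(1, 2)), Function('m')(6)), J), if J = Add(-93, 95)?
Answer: Add(Rational(5, 2), Pow(154, Rational(1, 2))) ≈ 14.910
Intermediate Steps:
J = 2
c = -13 (c = Add(2, -15) = -13)
Function('n')(V, a) = Add(-3, V)
Function('m')(E) = Mul(Pow(E, -1), Add(-3, E)) (Function('m')(E) = Mul(Add(-3, E), Pow(E, -1)) = Mul(Pow(E, -1), Add(-3, E)))
Add(Add(Pow(Add(167, c), Rational(1, 2)), Function('m')(6)), J) = Add(Add(Pow(Add(167, -13), Rational(1, 2)), Mul(Pow(6, -1), Add(-3, 6))), 2) = Add(Add(Pow(154, Rational(1, 2)), Mul(Rational(1, 6), 3)), 2) = Add(Add(Pow(154, Rational(1, 2)), Rational(1, 2)), 2) = Add(Add(Rational(1, 2), Pow(154, Rational(1, 2))), 2) = Add(Rational(5, 2), Pow(154, Rational(1, 2)))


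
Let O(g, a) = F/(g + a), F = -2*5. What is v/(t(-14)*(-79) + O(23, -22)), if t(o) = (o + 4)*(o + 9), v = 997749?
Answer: -110861/440 ≈ -251.96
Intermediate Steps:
t(o) = (4 + o)*(9 + o)
F = -10
O(g, a) = -10/(a + g) (O(g, a) = -10/(g + a) = -10/(a + g))
v/(t(-14)*(-79) + O(23, -22)) = 997749/((36 + (-14)² + 13*(-14))*(-79) - 10/(-22 + 23)) = 997749/((36 + 196 - 182)*(-79) - 10/1) = 997749/(50*(-79) - 10*1) = 997749/(-3950 - 10) = 997749/(-3960) = 997749*(-1/3960) = -110861/440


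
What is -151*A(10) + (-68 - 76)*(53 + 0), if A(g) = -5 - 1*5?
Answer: -6122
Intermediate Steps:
A(g) = -10 (A(g) = -5 - 5 = -10)
-151*A(10) + (-68 - 76)*(53 + 0) = -151*(-10) + (-68 - 76)*(53 + 0) = 1510 - 144*53 = 1510 - 7632 = -6122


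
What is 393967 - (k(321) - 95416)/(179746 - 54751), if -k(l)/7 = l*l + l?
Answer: 9848944823/24999 ≈ 3.9397e+5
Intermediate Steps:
k(l) = -7*l - 7*l² (k(l) = -7*(l*l + l) = -7*(l² + l) = -7*(l + l²) = -7*l - 7*l²)
393967 - (k(321) - 95416)/(179746 - 54751) = 393967 - (-7*321*(1 + 321) - 95416)/(179746 - 54751) = 393967 - (-7*321*322 - 95416)/124995 = 393967 - (-723534 - 95416)/124995 = 393967 - (-818950)/124995 = 393967 - 1*(-163790/24999) = 393967 + 163790/24999 = 9848944823/24999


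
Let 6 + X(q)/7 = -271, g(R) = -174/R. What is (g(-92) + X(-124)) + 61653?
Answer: 2746931/46 ≈ 59716.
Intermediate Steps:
X(q) = -1939 (X(q) = -42 + 7*(-271) = -42 - 1897 = -1939)
(g(-92) + X(-124)) + 61653 = (-174/(-92) - 1939) + 61653 = (-174*(-1/92) - 1939) + 61653 = (87/46 - 1939) + 61653 = -89107/46 + 61653 = 2746931/46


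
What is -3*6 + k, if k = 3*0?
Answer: -18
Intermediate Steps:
k = 0
-3*6 + k = -3*6 + 0 = -18 + 0 = -18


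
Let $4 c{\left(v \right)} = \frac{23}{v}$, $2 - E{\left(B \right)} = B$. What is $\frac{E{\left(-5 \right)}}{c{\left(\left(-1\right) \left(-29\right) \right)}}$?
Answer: $\frac{812}{23} \approx 35.304$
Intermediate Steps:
$E{\left(B \right)} = 2 - B$
$c{\left(v \right)} = \frac{23}{4 v}$ ($c{\left(v \right)} = \frac{23 \frac{1}{v}}{4} = \frac{23}{4 v}$)
$\frac{E{\left(-5 \right)}}{c{\left(\left(-1\right) \left(-29\right) \right)}} = \frac{2 - -5}{\frac{23}{4} \frac{1}{\left(-1\right) \left(-29\right)}} = \frac{2 + 5}{\frac{23}{4} \cdot \frac{1}{29}} = \frac{7}{\frac{23}{4} \cdot \frac{1}{29}} = \frac{7}{\frac{23}{116}} = 7 \cdot \frac{116}{23} = \frac{812}{23}$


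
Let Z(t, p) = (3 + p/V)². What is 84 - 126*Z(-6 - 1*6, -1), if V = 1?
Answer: -420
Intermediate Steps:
Z(t, p) = (3 + p)² (Z(t, p) = (3 + p/1)² = (3 + p*1)² = (3 + p)²)
84 - 126*Z(-6 - 1*6, -1) = 84 - 126*(3 - 1)² = 84 - 126*2² = 84 - 126*4 = 84 - 504 = -420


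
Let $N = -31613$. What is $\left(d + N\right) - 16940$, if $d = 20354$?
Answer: $-28199$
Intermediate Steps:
$\left(d + N\right) - 16940 = \left(20354 - 31613\right) - 16940 = -11259 - 16940 = -28199$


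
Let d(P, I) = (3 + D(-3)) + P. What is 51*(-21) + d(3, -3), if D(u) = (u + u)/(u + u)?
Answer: -1064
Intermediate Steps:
D(u) = 1 (D(u) = (2*u)/((2*u)) = (2*u)*(1/(2*u)) = 1)
d(P, I) = 4 + P (d(P, I) = (3 + 1) + P = 4 + P)
51*(-21) + d(3, -3) = 51*(-21) + (4 + 3) = -1071 + 7 = -1064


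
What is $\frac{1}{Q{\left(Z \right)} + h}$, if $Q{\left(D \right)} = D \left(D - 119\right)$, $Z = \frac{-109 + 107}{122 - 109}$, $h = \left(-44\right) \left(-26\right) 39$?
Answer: $\frac{169}{7543202} \approx 2.2404 \cdot 10^{-5}$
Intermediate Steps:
$h = 44616$ ($h = 1144 \cdot 39 = 44616$)
$Z = - \frac{2}{13} \approx -0.15385$
$Q{\left(D \right)} = D \left(-119 + D\right)$
$\frac{1}{Q{\left(Z \right)} + h} = \frac{1}{- \frac{2 \left(-119 - \frac{2}{13}\right)}{13} + 44616} = \frac{1}{\left(- \frac{2}{13}\right) \left(- \frac{1549}{13}\right) + 44616} = \frac{1}{\frac{3098}{169} + 44616} = \frac{1}{\frac{7543202}{169}} = \frac{169}{7543202}$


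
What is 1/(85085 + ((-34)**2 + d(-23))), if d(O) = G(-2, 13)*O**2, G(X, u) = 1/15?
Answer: 15/1294144 ≈ 1.1591e-5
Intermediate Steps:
G(X, u) = 1/15
d(O) = O**2/15
1/(85085 + ((-34)**2 + d(-23))) = 1/(85085 + ((-34)**2 + (1/15)*(-23)**2)) = 1/(85085 + (1156 + (1/15)*529)) = 1/(85085 + (1156 + 529/15)) = 1/(85085 + 17869/15) = 1/(1294144/15) = 15/1294144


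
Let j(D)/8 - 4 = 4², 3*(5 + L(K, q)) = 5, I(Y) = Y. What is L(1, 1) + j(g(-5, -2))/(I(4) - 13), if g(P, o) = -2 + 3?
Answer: -190/9 ≈ -21.111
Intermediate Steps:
g(P, o) = 1
L(K, q) = -10/3 (L(K, q) = -5 + (⅓)*5 = -5 + 5/3 = -10/3)
j(D) = 160 (j(D) = 32 + 8*4² = 32 + 8*16 = 32 + 128 = 160)
L(1, 1) + j(g(-5, -2))/(I(4) - 13) = -10/3 + 160/(4 - 13) = -10/3 + 160/(-9) = -10/3 + 160*(-⅑) = -10/3 - 160/9 = -190/9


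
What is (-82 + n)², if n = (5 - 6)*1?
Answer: 6889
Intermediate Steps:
n = -1 (n = -1*1 = -1)
(-82 + n)² = (-82 - 1)² = (-83)² = 6889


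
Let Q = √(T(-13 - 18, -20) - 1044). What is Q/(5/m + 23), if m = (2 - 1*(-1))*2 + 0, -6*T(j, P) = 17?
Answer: I*√37686/143 ≈ 1.3575*I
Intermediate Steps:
T(j, P) = -17/6 (T(j, P) = -⅙*17 = -17/6)
m = 6 (m = (2 + 1)*2 + 0 = 3*2 + 0 = 6 + 0 = 6)
Q = I*√37686/6 (Q = √(-17/6 - 1044) = √(-6281/6) = I*√37686/6 ≈ 32.355*I)
Q/(5/m + 23) = (I*√37686/6)/(5/6 + 23) = (I*√37686/6)/(5*(⅙) + 23) = (I*√37686/6)/(⅚ + 23) = (I*√37686/6)/(143/6) = (I*√37686/6)*(6/143) = I*√37686/143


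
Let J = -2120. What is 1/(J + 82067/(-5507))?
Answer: -5507/11756907 ≈ -0.00046841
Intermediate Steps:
1/(J + 82067/(-5507)) = 1/(-2120 + 82067/(-5507)) = 1/(-2120 + 82067*(-1/5507)) = 1/(-2120 - 82067/5507) = 1/(-11756907/5507) = -5507/11756907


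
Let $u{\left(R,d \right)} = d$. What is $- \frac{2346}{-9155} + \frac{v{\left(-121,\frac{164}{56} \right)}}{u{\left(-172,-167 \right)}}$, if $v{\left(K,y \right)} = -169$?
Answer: $\frac{1938977}{1528885} \approx 1.2682$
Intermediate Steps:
$- \frac{2346}{-9155} + \frac{v{\left(-121,\frac{164}{56} \right)}}{u{\left(-172,-167 \right)}} = - \frac{2346}{-9155} - \frac{169}{-167} = \left(-2346\right) \left(- \frac{1}{9155}\right) - - \frac{169}{167} = \frac{2346}{9155} + \frac{169}{167} = \frac{1938977}{1528885}$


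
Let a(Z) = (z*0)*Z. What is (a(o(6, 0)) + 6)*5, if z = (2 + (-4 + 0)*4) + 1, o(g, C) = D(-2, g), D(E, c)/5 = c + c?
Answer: 30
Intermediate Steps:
D(E, c) = 10*c (D(E, c) = 5*(c + c) = 5*(2*c) = 10*c)
o(g, C) = 10*g
z = -13 (z = (2 - 4*4) + 1 = (2 - 16) + 1 = -14 + 1 = -13)
a(Z) = 0 (a(Z) = (-13*0)*Z = 0*Z = 0)
(a(o(6, 0)) + 6)*5 = (0 + 6)*5 = 6*5 = 30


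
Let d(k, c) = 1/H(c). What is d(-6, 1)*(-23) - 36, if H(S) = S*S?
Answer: -59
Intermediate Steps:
H(S) = S²
d(k, c) = c⁻² (d(k, c) = 1/(c²) = c⁻²)
d(-6, 1)*(-23) - 36 = -23/1² - 36 = 1*(-23) - 36 = -23 - 36 = -59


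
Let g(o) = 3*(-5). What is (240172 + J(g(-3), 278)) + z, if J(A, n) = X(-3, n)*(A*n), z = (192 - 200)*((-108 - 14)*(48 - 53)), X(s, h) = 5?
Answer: 214442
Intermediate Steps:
g(o) = -15
z = -4880 (z = -(-976)*(-5) = -8*610 = -4880)
J(A, n) = 5*A*n (J(A, n) = 5*(A*n) = 5*A*n)
(240172 + J(g(-3), 278)) + z = (240172 + 5*(-15)*278) - 4880 = (240172 - 20850) - 4880 = 219322 - 4880 = 214442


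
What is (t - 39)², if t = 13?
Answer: 676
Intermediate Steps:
(t - 39)² = (13 - 39)² = (-26)² = 676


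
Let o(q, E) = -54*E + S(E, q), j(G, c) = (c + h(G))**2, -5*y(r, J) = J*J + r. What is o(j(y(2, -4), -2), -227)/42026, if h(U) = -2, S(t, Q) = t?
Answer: 12031/42026 ≈ 0.28627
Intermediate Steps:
y(r, J) = -r/5 - J**2/5 (y(r, J) = -(J*J + r)/5 = -(J**2 + r)/5 = -(r + J**2)/5 = -r/5 - J**2/5)
j(G, c) = (-2 + c)**2 (j(G, c) = (c - 2)**2 = (-2 + c)**2)
o(q, E) = -53*E (o(q, E) = -54*E + E = -53*E)
o(j(y(2, -4), -2), -227)/42026 = -53*(-227)/42026 = 12031*(1/42026) = 12031/42026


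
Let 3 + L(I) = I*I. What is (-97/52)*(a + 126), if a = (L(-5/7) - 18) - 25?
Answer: -382665/2548 ≈ -150.18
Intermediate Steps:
L(I) = -3 + I**2 (L(I) = -3 + I*I = -3 + I**2)
a = -2229/49 (a = ((-3 + (-5/7)**2) - 18) - 25 = ((-3 + 25/49) - 18) - 25 = (-122/49 - 18) - 25 = -1004/49 - 25 = -2229/49 ≈ -45.490)
(-97/52)*(a + 126) = (-97/52)*(-2229/49 + 126) = -97*1/52*(3945/49) = -97/52*3945/49 = -382665/2548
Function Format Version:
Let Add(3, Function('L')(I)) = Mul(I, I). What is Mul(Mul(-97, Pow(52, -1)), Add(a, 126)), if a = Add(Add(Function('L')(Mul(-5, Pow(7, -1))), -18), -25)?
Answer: Rational(-382665, 2548) ≈ -150.18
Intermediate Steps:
Function('L')(I) = Add(-3, Pow(I, 2)) (Function('L')(I) = Add(-3, Mul(I, I)) = Add(-3, Pow(I, 2)))
a = Rational(-2229, 49) (a = Add(Add(Add(-3, Pow(Mul(-5, Pow(7, -1)), 2)), -18), -25) = Add(Add(Add(-3, Pow(Mul(-5, Rational(1, 7)), 2)), -18), -25) = Add(Add(Add(-3, Pow(Rational(-5, 7), 2)), -18), -25) = Add(Add(Add(-3, Rational(25, 49)), -18), -25) = Add(Add(Rational(-122, 49), -18), -25) = Add(Rational(-1004, 49), -25) = Rational(-2229, 49) ≈ -45.490)
Mul(Mul(-97, Pow(52, -1)), Add(a, 126)) = Mul(Mul(-97, Pow(52, -1)), Add(Rational(-2229, 49), 126)) = Mul(Mul(-97, Rational(1, 52)), Rational(3945, 49)) = Mul(Rational(-97, 52), Rational(3945, 49)) = Rational(-382665, 2548)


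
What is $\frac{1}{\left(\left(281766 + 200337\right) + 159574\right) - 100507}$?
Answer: $\frac{1}{541170} \approx 1.8478 \cdot 10^{-6}$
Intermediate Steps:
$\frac{1}{\left(\left(281766 + 200337\right) + 159574\right) - 100507} = \frac{1}{\left(482103 + 159574\right) - 100507} = \frac{1}{641677 - 100507} = \frac{1}{541170}$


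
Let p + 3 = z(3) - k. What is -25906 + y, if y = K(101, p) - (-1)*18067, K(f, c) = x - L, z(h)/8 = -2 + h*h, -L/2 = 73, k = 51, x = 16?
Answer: -7677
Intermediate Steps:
L = -146 (L = -2*73 = -146)
z(h) = -16 + 8*h² (z(h) = 8*(-2 + h*h) = 8*(-2 + h²) = -16 + 8*h²)
p = 2 (p = -3 + ((-16 + 8*3²) - 1*51) = -3 + ((-16 + 8*9) - 51) = -3 + ((-16 + 72) - 51) = -3 + (56 - 51) = -3 + 5 = 2)
K(f, c) = 162 (K(f, c) = 16 - 1*(-146) = 16 + 146 = 162)
y = 18229 (y = 162 - (-1)*18067 = 162 - 1*(-18067) = 162 + 18067 = 18229)
-25906 + y = -25906 + 18229 = -7677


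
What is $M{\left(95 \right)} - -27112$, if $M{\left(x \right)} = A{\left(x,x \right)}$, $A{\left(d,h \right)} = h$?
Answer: $27207$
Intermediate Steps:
$M{\left(x \right)} = x$
$M{\left(95 \right)} - -27112 = 95 - -27112 = 95 + 27112 = 27207$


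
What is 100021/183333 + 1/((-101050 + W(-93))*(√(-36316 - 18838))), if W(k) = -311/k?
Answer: 100021/183333 + 93*I*√55154/518300835206 ≈ 0.54557 + 4.214e-8*I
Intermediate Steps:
100021/183333 + 1/((-101050 + W(-93))*(√(-36316 - 18838))) = 100021/183333 + 1/((-101050 - 311/(-93))*(√(-36316 - 18838))) = 100021*(1/183333) + 1/((-101050 - 311*(-1/93))*(√(-55154))) = 100021/183333 + 1/((-101050 + 311/93)*((I*√55154))) = 100021/183333 + (-I*√55154/55154)/(-9397339/93) = 100021/183333 - (-93)*I*√55154/518300835206 = 100021/183333 + 93*I*√55154/518300835206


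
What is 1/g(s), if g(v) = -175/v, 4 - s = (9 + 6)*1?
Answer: 11/175 ≈ 0.062857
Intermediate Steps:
s = -11 (s = 4 - (9 + 6) = 4 - 15 = -11)
1/g(s) = 1/(-175/(-11)) = 1/(-175*(-1/11)) = 1/(175/11) = 11/175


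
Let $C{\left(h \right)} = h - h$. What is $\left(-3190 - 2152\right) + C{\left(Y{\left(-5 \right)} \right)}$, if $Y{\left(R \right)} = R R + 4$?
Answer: $-5342$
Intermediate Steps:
$Y{\left(R \right)} = 4 + R^{2}$ ($Y{\left(R \right)} = R^{2} + 4 = 4 + R^{2}$)
$C{\left(h \right)} = 0$
$\left(-3190 - 2152\right) + C{\left(Y{\left(-5 \right)} \right)} = \left(-3190 - 2152\right) + 0 = -5342 + 0 = -5342$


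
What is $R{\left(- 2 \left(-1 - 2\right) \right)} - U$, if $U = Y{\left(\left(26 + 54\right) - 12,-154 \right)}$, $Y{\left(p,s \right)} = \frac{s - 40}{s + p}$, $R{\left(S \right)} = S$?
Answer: $\frac{161}{43} \approx 3.7442$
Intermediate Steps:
$Y{\left(p,s \right)} = \frac{-40 + s}{p + s}$
$U = \frac{97}{43}$ ($U = \frac{-40 - 154}{\left(\left(26 + 54\right) - 12\right) - 154} = \frac{1}{\left(80 - 12\right) - 154} \left(-194\right) = \frac{1}{68 - 154} \left(-194\right) = \frac{1}{-86} \left(-194\right) = \left(- \frac{1}{86}\right) \left(-194\right) = \frac{97}{43} \approx 2.2558$)
$R{\left(- 2 \left(-1 - 2\right) \right)} - U = - 2 \left(-1 - 2\right) - \frac{97}{43} = \left(-2\right) \left(-3\right) - \frac{97}{43} = 6 - \frac{97}{43} = \frac{161}{43}$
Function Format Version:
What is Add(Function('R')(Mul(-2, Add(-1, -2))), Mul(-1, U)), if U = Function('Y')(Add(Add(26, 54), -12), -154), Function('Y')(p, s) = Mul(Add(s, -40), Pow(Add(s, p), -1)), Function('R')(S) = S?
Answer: Rational(161, 43) ≈ 3.7442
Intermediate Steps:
Function('Y')(p, s) = Mul(Pow(Add(p, s), -1), Add(-40, s)) (Function('Y')(p, s) = Mul(Add(-40, s), Pow(Add(p, s), -1)) = Mul(Pow(Add(p, s), -1), Add(-40, s)))
U = Rational(97, 43) (U = Mul(Pow(Add(Add(Add(26, 54), -12), -154), -1), Add(-40, -154)) = Mul(Pow(Add(Add(80, -12), -154), -1), -194) = Mul(Pow(Add(68, -154), -1), -194) = Mul(Pow(-86, -1), -194) = Mul(Rational(-1, 86), -194) = Rational(97, 43) ≈ 2.2558)
Add(Function('R')(Mul(-2, Add(-1, -2))), Mul(-1, U)) = Add(Mul(-2, Add(-1, -2)), Mul(-1, Rational(97, 43))) = Add(Mul(-2, -3), Rational(-97, 43)) = Add(6, Rational(-97, 43)) = Rational(161, 43)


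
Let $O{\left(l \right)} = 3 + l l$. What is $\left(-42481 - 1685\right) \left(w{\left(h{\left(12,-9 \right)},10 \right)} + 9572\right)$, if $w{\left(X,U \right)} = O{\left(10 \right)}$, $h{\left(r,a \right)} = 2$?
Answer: $-427306050$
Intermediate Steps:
$O{\left(l \right)} = 3 + l^{2}$
$w{\left(X,U \right)} = 103$ ($w{\left(X,U \right)} = 3 + 10^{2} = 3 + 100 = 103$)
$\left(-42481 - 1685\right) \left(w{\left(h{\left(12,-9 \right)},10 \right)} + 9572\right) = \left(-42481 - 1685\right) \left(103 + 9572\right) = \left(-44166\right) 9675 = -427306050$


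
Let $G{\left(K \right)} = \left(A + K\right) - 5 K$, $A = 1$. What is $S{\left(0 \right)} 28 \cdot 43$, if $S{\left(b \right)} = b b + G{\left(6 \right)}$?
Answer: $-27692$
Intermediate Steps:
$G{\left(K \right)} = 1 - 4 K$ ($G{\left(K \right)} = \left(1 + K\right) - 5 K = 1 - 4 K$)
$S{\left(b \right)} = -23 + b^{2}$ ($S{\left(b \right)} = b b + \left(1 - 24\right) = b^{2} + \left(1 - 24\right) = b^{2} - 23 = -23 + b^{2}$)
$S{\left(0 \right)} 28 \cdot 43 = \left(-23 + 0^{2}\right) 28 \cdot 43 = \left(-23 + 0\right) 28 \cdot 43 = \left(-23\right) 28 \cdot 43 = \left(-644\right) 43 = -27692$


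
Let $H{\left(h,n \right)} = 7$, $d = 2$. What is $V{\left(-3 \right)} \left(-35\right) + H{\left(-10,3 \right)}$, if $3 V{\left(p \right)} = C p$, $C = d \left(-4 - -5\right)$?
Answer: $77$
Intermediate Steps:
$C = 2$ ($C = 2 \left(-4 - -5\right) = 2 \left(-4 + 5\right) = 2 \cdot 1 = 2$)
$V{\left(p \right)} = \frac{2 p}{3}$
$V{\left(-3 \right)} \left(-35\right) + H{\left(-10,3 \right)} = \frac{2}{3} \left(-3\right) \left(-35\right) + 7 = \left(-2\right) \left(-35\right) + 7 = 70 + 7 = 77$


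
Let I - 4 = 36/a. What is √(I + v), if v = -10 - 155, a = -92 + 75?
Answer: I*√47141/17 ≈ 12.772*I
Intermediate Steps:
a = -17
v = -165
I = 32/17 (I = 4 + 36/(-17) = 4 + 36*(-1/17) = 4 - 36/17 = 32/17 ≈ 1.8824)
√(I + v) = √(32/17 - 165) = √(-2773/17) = I*√47141/17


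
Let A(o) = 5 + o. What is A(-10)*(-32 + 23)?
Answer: 45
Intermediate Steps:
A(-10)*(-32 + 23) = (5 - 10)*(-32 + 23) = -5*(-9) = 45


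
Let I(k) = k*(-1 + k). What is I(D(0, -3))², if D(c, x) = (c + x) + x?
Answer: 1764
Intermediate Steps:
D(c, x) = c + 2*x
I(D(0, -3))² = ((0 + 2*(-3))*(-1 + (0 + 2*(-3))))² = ((0 - 6)*(-1 + (0 - 6)))² = (-6*(-1 - 6))² = (-6*(-7))² = 42² = 1764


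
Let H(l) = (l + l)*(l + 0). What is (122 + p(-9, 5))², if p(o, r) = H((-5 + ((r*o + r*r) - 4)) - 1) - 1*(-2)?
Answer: 3701776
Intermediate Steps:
H(l) = 2*l² (H(l) = (2*l)*l = 2*l²)
p(o, r) = 2 + 2*(-10 + r² + o*r)² (p(o, r) = 2*((-5 + ((r*o + r*r) - 4)) - 1)² - 1*(-2) = 2*((-5 + ((o*r + r²) - 4)) - 1)² + 2 = 2*((-5 + ((r² + o*r) - 4)) - 1)² + 2 = 2*((-5 + (-4 + r² + o*r)) - 1)² + 2 = 2*((-9 + r² + o*r) - 1)² + 2 = 2*(-10 + r² + o*r)² + 2 = 2 + 2*(-10 + r² + o*r)²)
(122 + p(-9, 5))² = (122 + (2 + 2*(-10 + 5² - 9*5)²))² = (122 + (2 + 2*(-10 + 25 - 45)²))² = (122 + (2 + 2*(-30)²))² = (122 + (2 + 2*900))² = (122 + (2 + 1800))² = (122 + 1802)² = 1924² = 3701776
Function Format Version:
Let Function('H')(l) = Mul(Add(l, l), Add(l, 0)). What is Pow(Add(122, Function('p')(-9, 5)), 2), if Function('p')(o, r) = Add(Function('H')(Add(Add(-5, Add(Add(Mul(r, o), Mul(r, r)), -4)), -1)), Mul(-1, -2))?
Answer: 3701776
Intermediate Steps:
Function('H')(l) = Mul(2, Pow(l, 2)) (Function('H')(l) = Mul(Mul(2, l), l) = Mul(2, Pow(l, 2)))
Function('p')(o, r) = Add(2, Mul(2, Pow(Add(-10, Pow(r, 2), Mul(o, r)), 2))) (Function('p')(o, r) = Add(Mul(2, Pow(Add(Add(-5, Add(Add(Mul(r, o), Mul(r, r)), -4)), -1), 2)), Mul(-1, -2)) = Add(Mul(2, Pow(Add(Add(-5, Add(Add(Mul(o, r), Pow(r, 2)), -4)), -1), 2)), 2) = Add(Mul(2, Pow(Add(Add(-5, Add(Add(Pow(r, 2), Mul(o, r)), -4)), -1), 2)), 2) = Add(Mul(2, Pow(Add(Add(-5, Add(-4, Pow(r, 2), Mul(o, r))), -1), 2)), 2) = Add(Mul(2, Pow(Add(Add(-9, Pow(r, 2), Mul(o, r)), -1), 2)), 2) = Add(Mul(2, Pow(Add(-10, Pow(r, 2), Mul(o, r)), 2)), 2) = Add(2, Mul(2, Pow(Add(-10, Pow(r, 2), Mul(o, r)), 2))))
Pow(Add(122, Function('p')(-9, 5)), 2) = Pow(Add(122, Add(2, Mul(2, Pow(Add(-10, Pow(5, 2), Mul(-9, 5)), 2)))), 2) = Pow(Add(122, Add(2, Mul(2, Pow(Add(-10, 25, -45), 2)))), 2) = Pow(Add(122, Add(2, Mul(2, Pow(-30, 2)))), 2) = Pow(Add(122, Add(2, Mul(2, 900))), 2) = Pow(Add(122, Add(2, 1800)), 2) = Pow(Add(122, 1802), 2) = Pow(1924, 2) = 3701776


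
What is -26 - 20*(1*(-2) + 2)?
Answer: -26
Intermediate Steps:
-26 - 20*(1*(-2) + 2) = -26 - 20*(-2 + 2) = -26 - 20*0 = -26 + 0 = -26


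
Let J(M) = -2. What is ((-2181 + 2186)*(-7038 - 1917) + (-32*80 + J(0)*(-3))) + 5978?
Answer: -41351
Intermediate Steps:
((-2181 + 2186)*(-7038 - 1917) + (-32*80 + J(0)*(-3))) + 5978 = ((-2181 + 2186)*(-7038 - 1917) + (-32*80 - 2*(-3))) + 5978 = (5*(-8955) + (-2560 + 6)) + 5978 = (-44775 - 2554) + 5978 = -47329 + 5978 = -41351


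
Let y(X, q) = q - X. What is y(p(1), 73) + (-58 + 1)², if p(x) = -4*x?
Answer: 3326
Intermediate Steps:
y(p(1), 73) + (-58 + 1)² = (73 - (-4)) + (-58 + 1)² = (73 - 1*(-4)) + (-57)² = (73 + 4) + 3249 = 77 + 3249 = 3326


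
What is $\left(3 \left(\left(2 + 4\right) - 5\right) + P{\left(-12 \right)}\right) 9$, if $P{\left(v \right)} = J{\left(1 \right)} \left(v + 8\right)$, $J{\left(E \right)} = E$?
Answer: $-9$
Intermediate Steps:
$P{\left(v \right)} = 8 + v$ ($P{\left(v \right)} = 1 \left(v + 8\right) = 1 \left(8 + v\right) = 8 + v$)
$\left(3 \left(\left(2 + 4\right) - 5\right) + P{\left(-12 \right)}\right) 9 = \left(3 \left(\left(2 + 4\right) - 5\right) + \left(8 - 12\right)\right) 9 = \left(3 \left(6 - 5\right) - 4\right) 9 = \left(3 \cdot 1 - 4\right) 9 = \left(3 - 4\right) 9 = \left(-1\right) 9 = -9$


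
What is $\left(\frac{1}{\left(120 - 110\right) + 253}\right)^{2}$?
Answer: $\frac{1}{69169} \approx 1.4457 \cdot 10^{-5}$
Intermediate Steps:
$\left(\frac{1}{\left(120 - 110\right) + 253}\right)^{2} = \left(\frac{1}{10 + 253}\right)^{2} = \left(\frac{1}{263}\right)^{2} = \frac{1}{69169}$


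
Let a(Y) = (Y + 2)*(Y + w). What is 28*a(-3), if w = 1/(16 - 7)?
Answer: 728/9 ≈ 80.889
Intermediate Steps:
w = 1/9 ≈ 0.11111
a(Y) = (2 + Y)*(1/9 + Y) (a(Y) = (Y + 2)*(Y + 1/9) = (2 + Y)*(1/9 + Y))
28*a(-3) = 28*(2/9 + (-3)**2 + (19/9)*(-3)) = 28*(2/9 + 9 - 19/3) = 28*(26/9) = 728/9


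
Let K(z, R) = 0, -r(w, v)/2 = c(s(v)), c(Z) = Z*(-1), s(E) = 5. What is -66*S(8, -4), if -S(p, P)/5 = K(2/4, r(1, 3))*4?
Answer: 0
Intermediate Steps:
c(Z) = -Z
r(w, v) = 10 (r(w, v) = -(-2)*5 = -2*(-5) = 10)
S(p, P) = 0 (S(p, P) = -0*4 = -5*0 = 0)
-66*S(8, -4) = -66*0 = 0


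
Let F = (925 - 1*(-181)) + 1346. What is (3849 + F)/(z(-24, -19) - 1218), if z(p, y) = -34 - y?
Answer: -6301/1233 ≈ -5.1103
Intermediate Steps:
F = 2452 (F = (925 + 181) + 1346 = 1106 + 1346 = 2452)
(3849 + F)/(z(-24, -19) - 1218) = (3849 + 2452)/((-34 - 1*(-19)) - 1218) = 6301/((-34 + 19) - 1218) = 6301/(-15 - 1218) = 6301/(-1233) = 6301*(-1/1233) = -6301/1233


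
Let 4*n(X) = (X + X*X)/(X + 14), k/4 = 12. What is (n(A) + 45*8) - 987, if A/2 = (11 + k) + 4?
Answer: -23937/40 ≈ -598.42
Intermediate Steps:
k = 48 (k = 4*12 = 48)
A = 126 (A = 2*((11 + 48) + 4) = 2*(59 + 4) = 2*63 = 126)
n(X) = (X + X²)/(4*(14 + X)) (n(X) = ((X + X*X)/(X + 14))/4 = ((X + X²)/(14 + X))/4 = (X + X²)/(4*(14 + X)))
(n(A) + 45*8) - 987 = ((¼)*126*(1 + 126)/(14 + 126) + 45*8) - 987 = ((¼)*126*127/140 + 360) - 987 = ((¼)*126*(1/140)*127 + 360) - 987 = (1143/40 + 360) - 987 = 15543/40 - 987 = -23937/40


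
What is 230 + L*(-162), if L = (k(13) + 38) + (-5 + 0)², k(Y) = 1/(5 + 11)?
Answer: -79889/8 ≈ -9986.1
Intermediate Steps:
k(Y) = 1/16
L = 1009/16 (L = (1/16 + 38) + (-5 + 0)² = 609/16 + (-5)² = 609/16 + 25 = 1009/16 ≈ 63.063)
230 + L*(-162) = 230 + (1009/16)*(-162) = 230 - 81729/8 = -79889/8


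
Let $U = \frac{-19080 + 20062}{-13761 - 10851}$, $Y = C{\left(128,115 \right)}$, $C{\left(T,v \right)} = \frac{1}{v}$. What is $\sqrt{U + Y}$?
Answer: $\frac{i \sqrt{62493375210}}{1415190} \approx 0.17665 i$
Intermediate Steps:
$Y = \frac{1}{115} \approx 0.0086956$
$U = - \frac{491}{12306}$ ($U = \frac{982}{-24612} = 982 \left(- \frac{1}{24612}\right) = - \frac{491}{12306} \approx -0.039899$)
$\sqrt{U + Y} = \sqrt{- \frac{491}{12306} + \frac{1}{115}} = \sqrt{- \frac{44159}{1415190}} = \frac{i \sqrt{62493375210}}{1415190}$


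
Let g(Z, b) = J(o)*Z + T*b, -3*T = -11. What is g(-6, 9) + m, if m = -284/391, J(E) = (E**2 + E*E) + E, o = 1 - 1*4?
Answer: -22571/391 ≈ -57.726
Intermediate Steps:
T = 11/3 (T = -1/3*(-11) = 11/3 ≈ 3.6667)
o = -3 (o = 1 - 4 = -3)
J(E) = E + 2*E**2 (J(E) = (E**2 + E**2) + E = 2*E**2 + E = E + 2*E**2)
g(Z, b) = 15*Z + 11*b/3 (g(Z, b) = (-3*(1 + 2*(-3)))*Z + 11*b/3 = (-3*(1 - 6))*Z + 11*b/3 = (-3*(-5))*Z + 11*b/3 = 15*Z + 11*b/3)
m = -284/391 (m = -284*1/391 = -284/391 ≈ -0.72634)
g(-6, 9) + m = (15*(-6) + (11/3)*9) - 284/391 = (-90 + 33) - 284/391 = -57 - 284/391 = -22571/391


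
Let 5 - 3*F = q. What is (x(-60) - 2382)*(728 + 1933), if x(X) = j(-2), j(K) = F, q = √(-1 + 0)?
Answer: -6334067 - 887*I ≈ -6.3341e+6 - 887.0*I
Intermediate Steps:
q = I (q = √(-1) = I ≈ 1.0*I)
F = 5/3 - I/3 ≈ 1.6667 - 0.33333*I
j(K) = 5/3 - I/3
x(X) = 5/3 - I/3
(x(-60) - 2382)*(728 + 1933) = ((5/3 - I/3) - 2382)*(728 + 1933) = (-7141/3 - I/3)*2661 = -6334067 - 887*I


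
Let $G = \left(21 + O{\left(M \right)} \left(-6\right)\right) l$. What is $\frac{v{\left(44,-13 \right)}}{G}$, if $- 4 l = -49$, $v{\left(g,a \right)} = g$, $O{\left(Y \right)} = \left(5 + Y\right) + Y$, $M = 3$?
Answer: $- \frac{176}{2205} \approx -0.079819$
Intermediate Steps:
$O{\left(Y \right)} = 5 + 2 Y$
$l = \frac{49}{4}$ ($l = \left(- \frac{1}{4}\right) \left(-49\right) = \frac{49}{4} \approx 12.25$)
$G = - \frac{2205}{4}$ ($G = \left(21 + \left(5 + 2 \cdot 3\right) \left(-6\right)\right) \frac{49}{4} = \left(21 + \left(5 + 6\right) \left(-6\right)\right) \frac{49}{4} = \left(21 + 11 \left(-6\right)\right) \frac{49}{4} = \left(21 - 66\right) \frac{49}{4} = \left(-45\right) \frac{49}{4} = - \frac{2205}{4} \approx -551.25$)
$\frac{v{\left(44,-13 \right)}}{G} = \frac{44}{- \frac{2205}{4}} = 44 \left(- \frac{4}{2205}\right) = - \frac{176}{2205}$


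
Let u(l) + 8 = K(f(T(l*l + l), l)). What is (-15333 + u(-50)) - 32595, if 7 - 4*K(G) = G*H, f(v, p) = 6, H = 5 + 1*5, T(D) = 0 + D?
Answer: -191797/4 ≈ -47949.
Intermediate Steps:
T(D) = D
H = 10 (H = 5 + 5 = 10)
K(G) = 7/4 - 5*G/2 (K(G) = 7/4 - G*10/4 = 7/4 - 5*G/2)
u(l) = -85/4 (u(l) = -8 + (7/4 - 5/2*6) = -8 + (7/4 - 15) = -8 - 53/4 = -85/4)
(-15333 + u(-50)) - 32595 = (-15333 - 85/4) - 32595 = -61417/4 - 32595 = -191797/4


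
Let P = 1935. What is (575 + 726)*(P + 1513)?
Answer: 4485848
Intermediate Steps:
(575 + 726)*(P + 1513) = (575 + 726)*(1935 + 1513) = 1301*3448 = 4485848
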